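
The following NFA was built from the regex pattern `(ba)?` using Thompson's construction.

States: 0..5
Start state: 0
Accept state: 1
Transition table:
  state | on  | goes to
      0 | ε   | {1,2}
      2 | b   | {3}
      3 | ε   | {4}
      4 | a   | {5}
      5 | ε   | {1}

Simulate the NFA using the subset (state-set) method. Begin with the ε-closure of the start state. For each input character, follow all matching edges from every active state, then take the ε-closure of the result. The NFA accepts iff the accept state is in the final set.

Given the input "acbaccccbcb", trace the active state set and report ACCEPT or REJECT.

Answer: REJECT

Steps:
start: ε-closure({0}) = {0,1,2}
'a' @ 1: {}  — state set empty
rest 'cbaccccbcb' ignored (set empty)
final: {}; accept 1 not in set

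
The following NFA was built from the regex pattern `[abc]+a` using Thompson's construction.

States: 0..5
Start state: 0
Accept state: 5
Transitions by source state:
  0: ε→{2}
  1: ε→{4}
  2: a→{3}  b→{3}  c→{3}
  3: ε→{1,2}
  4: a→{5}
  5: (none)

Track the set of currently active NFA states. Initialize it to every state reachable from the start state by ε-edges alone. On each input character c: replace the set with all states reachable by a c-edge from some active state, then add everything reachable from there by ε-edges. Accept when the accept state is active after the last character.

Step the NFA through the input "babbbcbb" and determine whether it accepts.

S₀ = ε-closure({0}) = {0,2}
'b' @ 1: {1,2,3,4}
'a' @ 2: {1,2,3,4,5}  [accepting]
'b' @ 3: {1,2,3,4}
'b' @ 4: {1,2,3,4}
'b' @ 5: {1,2,3,4}
'c' @ 6: {1,2,3,4}
'b' @ 7: {1,2,3,4}
'b' @ 8: {1,2,3,4}
after full input: {1,2,3,4}  (accept=5 not in)

Answer: REJECT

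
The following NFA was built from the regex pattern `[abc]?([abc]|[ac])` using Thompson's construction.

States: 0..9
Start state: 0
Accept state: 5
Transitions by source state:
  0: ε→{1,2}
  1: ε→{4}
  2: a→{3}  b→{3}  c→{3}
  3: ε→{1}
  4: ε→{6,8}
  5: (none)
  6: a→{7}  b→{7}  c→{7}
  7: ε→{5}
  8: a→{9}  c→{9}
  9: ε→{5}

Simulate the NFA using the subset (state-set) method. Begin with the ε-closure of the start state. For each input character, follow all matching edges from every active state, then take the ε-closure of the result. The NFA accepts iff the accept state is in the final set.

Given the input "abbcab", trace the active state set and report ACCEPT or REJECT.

Answer: REJECT

Derivation:
initial (ε-close {0}): {0,1,2,4,6,8}
'a' @ 1: {1,3,4,5,6,7,8,9}  [accepting]
'b' @ 2: {5,7}  [accepting]
'b' @ 3: {}  — dead — no transitions
rest 'cab' ignored (set empty)
after full input: {}  (accept=5 not in)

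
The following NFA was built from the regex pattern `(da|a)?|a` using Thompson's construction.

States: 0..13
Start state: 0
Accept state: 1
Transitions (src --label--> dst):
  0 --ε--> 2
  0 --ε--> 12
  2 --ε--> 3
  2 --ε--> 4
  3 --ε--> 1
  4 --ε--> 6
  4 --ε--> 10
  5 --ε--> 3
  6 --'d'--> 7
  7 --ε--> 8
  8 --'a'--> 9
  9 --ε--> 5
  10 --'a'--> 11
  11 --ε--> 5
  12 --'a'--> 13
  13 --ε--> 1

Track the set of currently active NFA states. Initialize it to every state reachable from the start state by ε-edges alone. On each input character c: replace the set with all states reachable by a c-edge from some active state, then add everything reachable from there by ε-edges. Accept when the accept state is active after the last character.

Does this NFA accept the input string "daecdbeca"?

Answer: REJECT

Derivation:
initial (ε-close {0}): {0,1,2,3,4,6,10,12}
'd' @ 1: {7,8}
'a' @ 2: {1,3,5,9}  (accept∈set)
'e' @ 3: {}  — no active states
rest 'cdbeca' ignored (set empty)
final: {}; accept 1 not in set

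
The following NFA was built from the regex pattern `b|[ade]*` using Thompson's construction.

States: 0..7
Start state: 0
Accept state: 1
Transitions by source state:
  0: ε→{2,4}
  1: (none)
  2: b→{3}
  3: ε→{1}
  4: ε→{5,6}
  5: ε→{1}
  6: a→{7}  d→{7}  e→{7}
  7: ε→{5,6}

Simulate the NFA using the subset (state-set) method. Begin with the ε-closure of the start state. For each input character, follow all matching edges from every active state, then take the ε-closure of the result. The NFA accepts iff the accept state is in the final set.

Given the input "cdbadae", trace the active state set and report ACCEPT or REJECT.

S₀ = ε-closure({0}) = {0,1,2,4,5,6}
'c' @ 1: {}  — no active states
rest 'dbadae' ignored (set empty)
final: {}; accept 1 not in set

Answer: REJECT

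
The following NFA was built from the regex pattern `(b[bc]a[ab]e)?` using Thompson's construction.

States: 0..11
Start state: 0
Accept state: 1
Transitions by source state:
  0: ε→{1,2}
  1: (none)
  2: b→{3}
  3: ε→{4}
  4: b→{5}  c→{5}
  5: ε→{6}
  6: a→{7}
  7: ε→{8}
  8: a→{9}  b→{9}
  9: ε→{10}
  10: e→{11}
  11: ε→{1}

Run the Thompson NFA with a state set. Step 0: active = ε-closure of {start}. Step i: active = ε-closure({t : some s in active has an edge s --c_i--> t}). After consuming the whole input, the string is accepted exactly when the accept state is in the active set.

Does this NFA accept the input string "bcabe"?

Answer: ACCEPT

Steps:
start: ε-closure({0}) = {0,1,2}
'b' @ 1: {3,4}
'c' @ 2: {5,6}
'a' @ 3: {7,8}
'b' @ 4: {9,10}
'e' @ 5: {1,11}  [accepting]
end set {1,11} — state 1 in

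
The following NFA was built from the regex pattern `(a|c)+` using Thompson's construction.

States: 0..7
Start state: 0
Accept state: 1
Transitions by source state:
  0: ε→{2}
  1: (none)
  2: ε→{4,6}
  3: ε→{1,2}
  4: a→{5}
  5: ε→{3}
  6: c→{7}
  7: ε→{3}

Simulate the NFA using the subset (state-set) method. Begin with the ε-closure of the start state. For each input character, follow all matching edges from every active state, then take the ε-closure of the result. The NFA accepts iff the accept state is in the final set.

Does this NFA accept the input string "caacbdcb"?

start: ε-closure({0}) = {0,2,4,6}
'c' @ 1: {1,2,3,4,6,7}  (accept∈set)
'a' @ 2: {1,2,3,4,5,6}  (accept∈set)
'a' @ 3: {1,2,3,4,5,6}  (accept∈set)
'c' @ 4: {1,2,3,4,6,7}  (accept∈set)
'b' @ 5: {}  — dead — no transitions
rest 'dcb' ignored (set empty)
end set {} — state 1 not in

Answer: REJECT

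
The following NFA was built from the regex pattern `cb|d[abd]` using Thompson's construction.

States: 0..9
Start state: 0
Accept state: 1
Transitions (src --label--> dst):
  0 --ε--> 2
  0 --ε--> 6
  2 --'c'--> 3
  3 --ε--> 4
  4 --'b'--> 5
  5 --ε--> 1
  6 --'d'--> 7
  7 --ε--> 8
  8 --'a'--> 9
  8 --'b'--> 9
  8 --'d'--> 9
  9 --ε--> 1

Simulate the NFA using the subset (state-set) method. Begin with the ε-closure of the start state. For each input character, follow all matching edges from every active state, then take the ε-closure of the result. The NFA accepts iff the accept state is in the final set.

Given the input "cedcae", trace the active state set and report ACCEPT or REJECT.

Answer: REJECT

Trace:
initial (ε-close {0}): {0,2,6}
'c' @ 1: {3,4}
'e' @ 2: {}  — state set empty
rest 'dcae' ignored (set empty)
end set {} — state 1 not in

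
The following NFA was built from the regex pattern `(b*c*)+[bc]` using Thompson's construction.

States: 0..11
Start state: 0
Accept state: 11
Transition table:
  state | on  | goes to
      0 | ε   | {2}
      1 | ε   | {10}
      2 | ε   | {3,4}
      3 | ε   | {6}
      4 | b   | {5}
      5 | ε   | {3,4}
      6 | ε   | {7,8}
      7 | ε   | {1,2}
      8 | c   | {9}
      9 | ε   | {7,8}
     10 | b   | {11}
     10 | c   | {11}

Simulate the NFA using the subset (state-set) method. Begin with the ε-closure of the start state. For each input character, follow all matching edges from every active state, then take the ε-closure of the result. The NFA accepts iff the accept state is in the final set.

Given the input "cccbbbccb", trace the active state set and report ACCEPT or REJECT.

start: ε-closure({0}) = {0,1,2,3,4,6,7,8,10}
'c' @ 1: {1,2,3,4,6,7,8,9,10,11}  (accept∈set)
'c' @ 2: {1,2,3,4,6,7,8,9,10,11}  (accept∈set)
'c' @ 3: {1,2,3,4,6,7,8,9,10,11}  (accept∈set)
'b' @ 4: {1,2,3,4,5,6,7,8,10,11}  (accept∈set)
'b' @ 5: {1,2,3,4,5,6,7,8,10,11}  (accept∈set)
'b' @ 6: {1,2,3,4,5,6,7,8,10,11}  (accept∈set)
'c' @ 7: {1,2,3,4,6,7,8,9,10,11}  (accept∈set)
'c' @ 8: {1,2,3,4,6,7,8,9,10,11}  (accept∈set)
'b' @ 9: {1,2,3,4,5,6,7,8,10,11}  (accept∈set)
after full input: {1,2,3,4,5,6,7,8,10,11}  (accept=11 in)

Answer: ACCEPT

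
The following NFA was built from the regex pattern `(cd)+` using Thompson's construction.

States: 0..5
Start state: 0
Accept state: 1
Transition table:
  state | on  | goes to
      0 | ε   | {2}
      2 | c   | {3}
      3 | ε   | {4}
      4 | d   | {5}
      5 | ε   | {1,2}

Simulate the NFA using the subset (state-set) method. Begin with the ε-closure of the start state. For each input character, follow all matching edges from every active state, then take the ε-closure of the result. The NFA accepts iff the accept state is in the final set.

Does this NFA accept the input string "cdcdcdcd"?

S₀ = ε-closure({0}) = {0,2}
'c' @ 1: {3,4}
'd' @ 2: {1,2,5}  (accept∈set)
'c' @ 3: {3,4}
'd' @ 4: {1,2,5}  (accept∈set)
'c' @ 5: {3,4}
'd' @ 6: {1,2,5}  (accept∈set)
'c' @ 7: {3,4}
'd' @ 8: {1,2,5}  (accept∈set)
final: {1,2,5}; accept 1 in set

Answer: ACCEPT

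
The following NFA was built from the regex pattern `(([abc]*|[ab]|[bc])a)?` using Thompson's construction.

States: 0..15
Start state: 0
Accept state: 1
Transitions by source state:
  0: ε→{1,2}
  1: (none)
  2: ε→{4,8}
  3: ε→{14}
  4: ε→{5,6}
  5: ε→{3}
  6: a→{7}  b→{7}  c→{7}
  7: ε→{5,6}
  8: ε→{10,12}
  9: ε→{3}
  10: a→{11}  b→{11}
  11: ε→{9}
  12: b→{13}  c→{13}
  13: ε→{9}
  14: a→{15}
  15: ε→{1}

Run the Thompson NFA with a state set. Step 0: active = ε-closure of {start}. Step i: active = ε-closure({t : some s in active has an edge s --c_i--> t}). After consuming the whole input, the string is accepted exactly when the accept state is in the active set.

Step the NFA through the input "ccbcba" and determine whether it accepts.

start: ε-closure({0}) = {0,1,2,3,4,5,6,8,10,12,14}
'c' @ 1: {3,5,6,7,9,13,14}
'c' @ 2: {3,5,6,7,14}
'b' @ 3: {3,5,6,7,14}
'c' @ 4: {3,5,6,7,14}
'b' @ 5: {3,5,6,7,14}
'a' @ 6: {1,3,5,6,7,14,15}  ✓accept
final: {1,3,5,6,7,14,15}; accept 1 in set

Answer: ACCEPT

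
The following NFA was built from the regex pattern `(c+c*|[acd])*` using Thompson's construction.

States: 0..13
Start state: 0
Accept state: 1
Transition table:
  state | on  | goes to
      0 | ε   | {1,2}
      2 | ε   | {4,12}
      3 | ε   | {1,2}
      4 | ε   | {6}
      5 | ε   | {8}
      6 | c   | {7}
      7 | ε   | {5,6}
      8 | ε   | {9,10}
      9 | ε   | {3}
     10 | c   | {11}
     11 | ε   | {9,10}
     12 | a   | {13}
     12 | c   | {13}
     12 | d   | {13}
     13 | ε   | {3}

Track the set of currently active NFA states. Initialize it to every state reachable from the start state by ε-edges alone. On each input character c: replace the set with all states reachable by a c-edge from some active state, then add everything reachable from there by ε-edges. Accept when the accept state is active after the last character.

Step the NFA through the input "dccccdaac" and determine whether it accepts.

Answer: ACCEPT

Steps:
S₀ = ε-closure({0}) = {0,1,2,4,6,12}
'd' @ 1: {1,2,3,4,6,12,13}  [accepting]
'c' @ 2: {1,2,3,4,5,6,7,8,9,10,12,13}  [accepting]
'c' @ 3: {1,2,3,4,5,6,7,8,9,10,11,12,13}  [accepting]
'c' @ 4: {1,2,3,4,5,6,7,8,9,10,11,12,13}  [accepting]
'c' @ 5: {1,2,3,4,5,6,7,8,9,10,11,12,13}  [accepting]
'd' @ 6: {1,2,3,4,6,12,13}  [accepting]
'a' @ 7: {1,2,3,4,6,12,13}  [accepting]
'a' @ 8: {1,2,3,4,6,12,13}  [accepting]
'c' @ 9: {1,2,3,4,5,6,7,8,9,10,12,13}  [accepting]
after full input: {1,2,3,4,5,6,7,8,9,10,12,13}  (accept=1 in)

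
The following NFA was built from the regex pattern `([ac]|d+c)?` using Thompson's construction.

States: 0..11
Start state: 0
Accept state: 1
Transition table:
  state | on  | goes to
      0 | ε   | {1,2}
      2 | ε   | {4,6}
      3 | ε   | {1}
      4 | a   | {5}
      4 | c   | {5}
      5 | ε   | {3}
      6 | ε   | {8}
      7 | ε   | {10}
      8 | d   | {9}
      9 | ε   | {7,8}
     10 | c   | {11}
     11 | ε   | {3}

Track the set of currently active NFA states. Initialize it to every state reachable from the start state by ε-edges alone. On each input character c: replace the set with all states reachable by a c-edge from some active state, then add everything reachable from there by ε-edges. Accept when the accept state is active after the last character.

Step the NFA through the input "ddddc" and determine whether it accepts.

initial (ε-close {0}): {0,1,2,4,6,8}
'd' @ 1: {7,8,9,10}
'd' @ 2: {7,8,9,10}
'd' @ 3: {7,8,9,10}
'd' @ 4: {7,8,9,10}
'c' @ 5: {1,3,11}  ✓accept
end set {1,3,11} — state 1 in

Answer: ACCEPT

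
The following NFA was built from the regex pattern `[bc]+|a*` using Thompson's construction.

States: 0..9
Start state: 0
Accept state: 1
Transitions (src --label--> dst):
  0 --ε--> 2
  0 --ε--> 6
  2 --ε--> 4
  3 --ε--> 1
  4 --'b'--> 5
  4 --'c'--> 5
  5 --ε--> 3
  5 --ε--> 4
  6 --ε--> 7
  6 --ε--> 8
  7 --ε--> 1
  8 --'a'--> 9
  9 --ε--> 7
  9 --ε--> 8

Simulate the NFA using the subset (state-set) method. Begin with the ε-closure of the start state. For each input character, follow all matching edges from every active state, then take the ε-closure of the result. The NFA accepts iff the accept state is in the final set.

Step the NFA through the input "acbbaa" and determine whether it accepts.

Answer: REJECT

Trace:
S₀ = ε-closure({0}) = {0,1,2,4,6,7,8}
'a' @ 1: {1,7,8,9}  (accept∈set)
'c' @ 2: {}  — state set empty
rest 'bbaa' ignored (set empty)
after full input: {}  (accept=1 not in)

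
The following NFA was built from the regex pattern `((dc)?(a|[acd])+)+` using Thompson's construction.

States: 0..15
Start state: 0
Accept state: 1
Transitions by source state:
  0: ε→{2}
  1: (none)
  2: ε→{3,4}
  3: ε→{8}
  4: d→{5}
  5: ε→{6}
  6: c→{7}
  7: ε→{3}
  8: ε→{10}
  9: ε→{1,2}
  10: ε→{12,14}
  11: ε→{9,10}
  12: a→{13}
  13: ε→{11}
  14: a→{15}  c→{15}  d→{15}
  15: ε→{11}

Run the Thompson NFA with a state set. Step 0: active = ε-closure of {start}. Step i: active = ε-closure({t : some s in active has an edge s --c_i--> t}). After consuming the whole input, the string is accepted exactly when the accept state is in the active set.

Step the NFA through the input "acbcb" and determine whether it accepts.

Answer: REJECT

Steps:
S₀ = ε-closure({0}) = {0,2,3,4,8,10,12,14}
'a' @ 1: {1,2,3,4,8,9,10,11,12,13,14,15}  (accept∈set)
'c' @ 2: {1,2,3,4,8,9,10,11,12,14,15}  (accept∈set)
'b' @ 3: {}  — dead — no transitions
rest 'cb' ignored (set empty)
end set {} — state 1 not in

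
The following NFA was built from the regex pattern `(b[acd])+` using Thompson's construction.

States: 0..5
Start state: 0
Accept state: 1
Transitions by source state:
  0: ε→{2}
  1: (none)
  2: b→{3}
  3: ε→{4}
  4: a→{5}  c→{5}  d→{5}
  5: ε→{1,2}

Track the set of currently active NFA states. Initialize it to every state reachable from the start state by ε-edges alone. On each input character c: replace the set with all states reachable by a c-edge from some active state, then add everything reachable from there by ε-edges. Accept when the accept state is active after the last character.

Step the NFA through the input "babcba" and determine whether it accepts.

start: ε-closure({0}) = {0,2}
'b' @ 1: {3,4}
'a' @ 2: {1,2,5}  (accept∈set)
'b' @ 3: {3,4}
'c' @ 4: {1,2,5}  (accept∈set)
'b' @ 5: {3,4}
'a' @ 6: {1,2,5}  (accept∈set)
after full input: {1,2,5}  (accept=1 in)

Answer: ACCEPT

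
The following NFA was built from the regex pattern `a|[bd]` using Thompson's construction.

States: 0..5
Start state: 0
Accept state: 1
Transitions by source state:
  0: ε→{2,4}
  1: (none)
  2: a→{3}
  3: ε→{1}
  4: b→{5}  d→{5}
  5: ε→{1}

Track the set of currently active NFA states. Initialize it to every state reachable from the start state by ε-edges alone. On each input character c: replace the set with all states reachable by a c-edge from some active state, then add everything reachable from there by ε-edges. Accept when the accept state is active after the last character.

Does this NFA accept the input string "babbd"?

S₀ = ε-closure({0}) = {0,2,4}
'b' @ 1: {1,5}  ✓accept
'a' @ 2: {}  — state set empty
rest 'bbd' ignored (set empty)
end set {} — state 1 not in

Answer: REJECT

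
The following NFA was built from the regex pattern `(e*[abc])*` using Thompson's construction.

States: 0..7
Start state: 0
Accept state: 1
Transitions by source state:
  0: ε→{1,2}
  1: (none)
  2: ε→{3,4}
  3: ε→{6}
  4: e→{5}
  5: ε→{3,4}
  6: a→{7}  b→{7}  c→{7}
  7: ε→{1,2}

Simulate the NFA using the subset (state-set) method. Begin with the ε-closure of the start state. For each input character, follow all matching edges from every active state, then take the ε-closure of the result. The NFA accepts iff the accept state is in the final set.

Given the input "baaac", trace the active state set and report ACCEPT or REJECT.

start: ε-closure({0}) = {0,1,2,3,4,6}
'b' @ 1: {1,2,3,4,6,7}  (accept∈set)
'a' @ 2: {1,2,3,4,6,7}  (accept∈set)
'a' @ 3: {1,2,3,4,6,7}  (accept∈set)
'a' @ 4: {1,2,3,4,6,7}  (accept∈set)
'c' @ 5: {1,2,3,4,6,7}  (accept∈set)
end set {1,2,3,4,6,7} — state 1 in

Answer: ACCEPT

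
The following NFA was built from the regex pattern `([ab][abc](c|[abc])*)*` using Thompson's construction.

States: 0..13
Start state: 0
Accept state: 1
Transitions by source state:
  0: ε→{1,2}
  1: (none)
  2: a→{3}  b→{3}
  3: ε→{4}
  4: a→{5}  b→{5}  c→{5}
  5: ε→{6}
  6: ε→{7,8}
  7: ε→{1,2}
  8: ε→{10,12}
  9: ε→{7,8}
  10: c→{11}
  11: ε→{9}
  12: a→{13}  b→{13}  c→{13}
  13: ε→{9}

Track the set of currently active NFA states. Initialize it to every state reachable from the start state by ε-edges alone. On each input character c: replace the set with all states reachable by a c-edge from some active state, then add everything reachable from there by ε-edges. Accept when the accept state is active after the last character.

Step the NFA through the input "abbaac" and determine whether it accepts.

Answer: ACCEPT

Steps:
start: ε-closure({0}) = {0,1,2}
'a' @ 1: {3,4}
'b' @ 2: {1,2,5,6,7,8,10,12}  [accepting]
'b' @ 3: {1,2,3,4,7,8,9,10,12,13}  [accepting]
'a' @ 4: {1,2,3,4,5,6,7,8,9,10,12,13}  [accepting]
'a' @ 5: {1,2,3,4,5,6,7,8,9,10,12,13}  [accepting]
'c' @ 6: {1,2,5,6,7,8,9,10,11,12,13}  [accepting]
after full input: {1,2,5,6,7,8,9,10,11,12,13}  (accept=1 in)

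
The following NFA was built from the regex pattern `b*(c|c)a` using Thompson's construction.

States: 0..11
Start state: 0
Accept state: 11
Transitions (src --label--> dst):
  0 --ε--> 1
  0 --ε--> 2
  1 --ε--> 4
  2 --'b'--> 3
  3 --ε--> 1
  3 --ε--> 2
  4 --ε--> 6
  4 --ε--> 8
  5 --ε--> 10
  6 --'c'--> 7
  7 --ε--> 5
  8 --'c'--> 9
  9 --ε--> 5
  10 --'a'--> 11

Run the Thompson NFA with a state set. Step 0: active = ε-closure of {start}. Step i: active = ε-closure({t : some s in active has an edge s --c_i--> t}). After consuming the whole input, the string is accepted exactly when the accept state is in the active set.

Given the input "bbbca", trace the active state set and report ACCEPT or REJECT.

start: ε-closure({0}) = {0,1,2,4,6,8}
'b' @ 1: {1,2,3,4,6,8}
'b' @ 2: {1,2,3,4,6,8}
'b' @ 3: {1,2,3,4,6,8}
'c' @ 4: {5,7,9,10}
'a' @ 5: {11}  (accept∈set)
final: {11}; accept 11 in set

Answer: ACCEPT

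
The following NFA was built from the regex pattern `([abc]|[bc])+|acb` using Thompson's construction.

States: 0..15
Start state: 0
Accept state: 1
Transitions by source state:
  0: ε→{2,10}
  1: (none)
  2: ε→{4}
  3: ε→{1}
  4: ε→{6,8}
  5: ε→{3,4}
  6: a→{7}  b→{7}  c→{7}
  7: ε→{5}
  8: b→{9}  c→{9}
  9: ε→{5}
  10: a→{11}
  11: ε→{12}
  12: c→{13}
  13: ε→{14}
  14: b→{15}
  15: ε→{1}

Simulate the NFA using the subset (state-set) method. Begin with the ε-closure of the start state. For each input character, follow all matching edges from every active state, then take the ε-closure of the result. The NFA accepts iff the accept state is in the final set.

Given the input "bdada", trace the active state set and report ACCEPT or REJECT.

S₀ = ε-closure({0}) = {0,2,4,6,8,10}
'b' @ 1: {1,3,4,5,6,7,8,9}  (accept∈set)
'd' @ 2: {}  — dead — no transitions
rest 'ada' ignored (set empty)
end set {} — state 1 not in

Answer: REJECT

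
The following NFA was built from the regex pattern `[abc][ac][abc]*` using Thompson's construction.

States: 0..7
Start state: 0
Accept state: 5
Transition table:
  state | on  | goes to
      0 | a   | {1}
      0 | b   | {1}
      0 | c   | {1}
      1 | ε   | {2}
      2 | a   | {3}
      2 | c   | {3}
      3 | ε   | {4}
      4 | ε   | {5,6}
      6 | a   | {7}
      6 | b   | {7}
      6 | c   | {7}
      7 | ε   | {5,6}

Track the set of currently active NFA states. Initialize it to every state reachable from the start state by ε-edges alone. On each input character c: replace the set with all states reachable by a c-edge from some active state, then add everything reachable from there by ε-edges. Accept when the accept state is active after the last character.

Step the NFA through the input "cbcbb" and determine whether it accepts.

Answer: REJECT

Trace:
start: ε-closure({0}) = {0}
'c' @ 1: {1,2}
'b' @ 2: {}  — dead — no transitions
rest 'cbb' ignored (set empty)
after full input: {}  (accept=5 not in)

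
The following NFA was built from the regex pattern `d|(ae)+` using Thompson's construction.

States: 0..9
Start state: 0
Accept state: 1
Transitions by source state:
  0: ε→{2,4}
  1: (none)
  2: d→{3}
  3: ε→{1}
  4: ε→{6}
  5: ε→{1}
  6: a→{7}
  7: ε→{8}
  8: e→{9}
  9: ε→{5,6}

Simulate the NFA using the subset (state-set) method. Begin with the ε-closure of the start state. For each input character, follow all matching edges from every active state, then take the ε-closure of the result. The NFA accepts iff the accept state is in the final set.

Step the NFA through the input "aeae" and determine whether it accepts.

Answer: ACCEPT

Steps:
initial (ε-close {0}): {0,2,4,6}
'a' @ 1: {7,8}
'e' @ 2: {1,5,6,9}  [accepting]
'a' @ 3: {7,8}
'e' @ 4: {1,5,6,9}  [accepting]
after full input: {1,5,6,9}  (accept=1 in)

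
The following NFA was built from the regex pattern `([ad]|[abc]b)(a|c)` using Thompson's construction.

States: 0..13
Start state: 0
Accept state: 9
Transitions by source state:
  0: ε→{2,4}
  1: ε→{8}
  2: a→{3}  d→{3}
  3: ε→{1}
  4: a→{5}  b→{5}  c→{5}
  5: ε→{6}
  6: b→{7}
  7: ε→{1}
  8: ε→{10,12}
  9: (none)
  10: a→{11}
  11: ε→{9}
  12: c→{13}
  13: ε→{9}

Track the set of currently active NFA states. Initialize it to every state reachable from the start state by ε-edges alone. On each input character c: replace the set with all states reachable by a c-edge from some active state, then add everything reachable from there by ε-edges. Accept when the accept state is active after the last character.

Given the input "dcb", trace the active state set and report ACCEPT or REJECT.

Answer: REJECT

Derivation:
initial (ε-close {0}): {0,2,4}
'd' @ 1: {1,3,8,10,12}
'c' @ 2: {9,13}  [accepting]
'b' @ 3: {}  — no active states
final: {}; accept 9 not in set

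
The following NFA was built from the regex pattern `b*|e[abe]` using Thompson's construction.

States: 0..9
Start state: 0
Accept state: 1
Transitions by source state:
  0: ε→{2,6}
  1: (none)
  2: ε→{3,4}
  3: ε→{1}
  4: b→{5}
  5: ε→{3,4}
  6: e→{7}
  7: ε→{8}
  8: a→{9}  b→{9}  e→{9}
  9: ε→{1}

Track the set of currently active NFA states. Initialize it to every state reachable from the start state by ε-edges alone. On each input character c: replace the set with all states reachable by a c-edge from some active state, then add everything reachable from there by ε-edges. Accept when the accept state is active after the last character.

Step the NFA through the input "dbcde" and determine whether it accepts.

Answer: REJECT

Steps:
start: ε-closure({0}) = {0,1,2,3,4,6}
'd' @ 1: {}  — dead — no transitions
rest 'bcde' ignored (set empty)
after full input: {}  (accept=1 not in)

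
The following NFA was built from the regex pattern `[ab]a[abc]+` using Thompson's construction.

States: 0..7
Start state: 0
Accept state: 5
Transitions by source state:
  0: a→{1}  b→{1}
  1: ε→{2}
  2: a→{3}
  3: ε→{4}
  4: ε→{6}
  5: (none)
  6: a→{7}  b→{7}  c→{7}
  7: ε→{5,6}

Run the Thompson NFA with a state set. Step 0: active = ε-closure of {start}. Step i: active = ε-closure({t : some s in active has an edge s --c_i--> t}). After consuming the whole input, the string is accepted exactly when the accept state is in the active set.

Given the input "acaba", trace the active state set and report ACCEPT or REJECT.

initial (ε-close {0}): {0}
'a' @ 1: {1,2}
'c' @ 2: {}  — state set empty
rest 'aba' ignored (set empty)
end set {} — state 5 not in

Answer: REJECT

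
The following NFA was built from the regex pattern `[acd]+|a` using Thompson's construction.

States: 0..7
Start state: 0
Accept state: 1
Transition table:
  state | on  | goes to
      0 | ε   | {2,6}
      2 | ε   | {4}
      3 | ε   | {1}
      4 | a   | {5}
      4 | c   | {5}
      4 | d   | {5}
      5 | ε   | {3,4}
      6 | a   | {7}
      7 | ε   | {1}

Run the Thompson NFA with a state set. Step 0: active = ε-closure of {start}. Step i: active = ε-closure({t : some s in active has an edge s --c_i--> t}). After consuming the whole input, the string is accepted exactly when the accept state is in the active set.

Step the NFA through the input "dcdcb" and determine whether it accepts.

Answer: REJECT

Steps:
S₀ = ε-closure({0}) = {0,2,4,6}
'd' @ 1: {1,3,4,5}  [accepting]
'c' @ 2: {1,3,4,5}  [accepting]
'd' @ 3: {1,3,4,5}  [accepting]
'c' @ 4: {1,3,4,5}  [accepting]
'b' @ 5: {}  — state set empty
end set {} — state 1 not in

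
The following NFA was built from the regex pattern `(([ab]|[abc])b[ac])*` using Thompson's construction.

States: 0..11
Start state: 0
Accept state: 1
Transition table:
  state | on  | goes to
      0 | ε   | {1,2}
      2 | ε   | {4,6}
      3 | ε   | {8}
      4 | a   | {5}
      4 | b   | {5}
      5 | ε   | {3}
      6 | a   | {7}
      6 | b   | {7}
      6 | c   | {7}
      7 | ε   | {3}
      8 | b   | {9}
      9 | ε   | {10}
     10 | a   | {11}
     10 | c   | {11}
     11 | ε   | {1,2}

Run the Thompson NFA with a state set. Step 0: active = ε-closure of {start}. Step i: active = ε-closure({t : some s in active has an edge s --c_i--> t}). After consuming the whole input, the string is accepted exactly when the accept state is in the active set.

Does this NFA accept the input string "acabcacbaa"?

Answer: REJECT

Trace:
start: ε-closure({0}) = {0,1,2,4,6}
'a' @ 1: {3,5,7,8}
'c' @ 2: {}  — state set empty
rest 'abcacbaa' ignored (set empty)
end set {} — state 1 not in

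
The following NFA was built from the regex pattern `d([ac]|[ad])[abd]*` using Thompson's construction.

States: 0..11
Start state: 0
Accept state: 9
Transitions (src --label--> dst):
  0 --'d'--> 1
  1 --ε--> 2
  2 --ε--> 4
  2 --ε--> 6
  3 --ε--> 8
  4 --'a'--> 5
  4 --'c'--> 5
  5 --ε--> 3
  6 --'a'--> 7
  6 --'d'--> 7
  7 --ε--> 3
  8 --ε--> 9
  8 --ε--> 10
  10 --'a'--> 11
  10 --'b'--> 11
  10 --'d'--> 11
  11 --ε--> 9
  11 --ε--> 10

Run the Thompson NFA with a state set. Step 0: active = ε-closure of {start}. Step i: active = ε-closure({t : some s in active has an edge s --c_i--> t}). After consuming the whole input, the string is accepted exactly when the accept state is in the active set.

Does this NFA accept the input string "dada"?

Answer: ACCEPT

Derivation:
start: ε-closure({0}) = {0}
'd' @ 1: {1,2,4,6}
'a' @ 2: {3,5,7,8,9,10}  ✓accept
'd' @ 3: {9,10,11}  ✓accept
'a' @ 4: {9,10,11}  ✓accept
final: {9,10,11}; accept 9 in set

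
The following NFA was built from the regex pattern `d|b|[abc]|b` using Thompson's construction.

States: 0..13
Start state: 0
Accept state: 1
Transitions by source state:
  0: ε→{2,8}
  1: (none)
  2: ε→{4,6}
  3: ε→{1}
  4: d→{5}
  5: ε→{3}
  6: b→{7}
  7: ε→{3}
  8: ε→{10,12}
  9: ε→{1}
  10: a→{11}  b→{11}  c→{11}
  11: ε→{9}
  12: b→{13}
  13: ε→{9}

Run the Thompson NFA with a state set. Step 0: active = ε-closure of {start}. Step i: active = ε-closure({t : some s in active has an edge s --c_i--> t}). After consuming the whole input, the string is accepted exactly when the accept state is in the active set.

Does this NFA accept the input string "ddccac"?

initial (ε-close {0}): {0,2,4,6,8,10,12}
'd' @ 1: {1,3,5}  ✓accept
'd' @ 2: {}  — no active states
rest 'ccac' ignored (set empty)
final: {}; accept 1 not in set

Answer: REJECT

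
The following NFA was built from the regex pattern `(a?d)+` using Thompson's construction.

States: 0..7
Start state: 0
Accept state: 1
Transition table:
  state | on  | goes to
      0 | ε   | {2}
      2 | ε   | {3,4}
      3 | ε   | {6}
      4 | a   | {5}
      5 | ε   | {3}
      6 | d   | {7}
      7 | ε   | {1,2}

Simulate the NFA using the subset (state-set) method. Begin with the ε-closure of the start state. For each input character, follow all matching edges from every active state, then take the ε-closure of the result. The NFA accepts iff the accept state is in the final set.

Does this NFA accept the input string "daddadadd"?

Answer: ACCEPT

Trace:
S₀ = ε-closure({0}) = {0,2,3,4,6}
'd' @ 1: {1,2,3,4,6,7}  (accept∈set)
'a' @ 2: {3,5,6}
'd' @ 3: {1,2,3,4,6,7}  (accept∈set)
'd' @ 4: {1,2,3,4,6,7}  (accept∈set)
'a' @ 5: {3,5,6}
'd' @ 6: {1,2,3,4,6,7}  (accept∈set)
'a' @ 7: {3,5,6}
'd' @ 8: {1,2,3,4,6,7}  (accept∈set)
'd' @ 9: {1,2,3,4,6,7}  (accept∈set)
after full input: {1,2,3,4,6,7}  (accept=1 in)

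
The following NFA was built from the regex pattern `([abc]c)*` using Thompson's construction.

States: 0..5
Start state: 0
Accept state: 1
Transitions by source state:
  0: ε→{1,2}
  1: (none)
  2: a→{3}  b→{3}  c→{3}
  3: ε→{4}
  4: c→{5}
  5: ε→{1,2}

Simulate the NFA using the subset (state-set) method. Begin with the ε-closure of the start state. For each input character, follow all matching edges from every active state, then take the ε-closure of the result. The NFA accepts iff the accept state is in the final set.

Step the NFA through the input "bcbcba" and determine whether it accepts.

start: ε-closure({0}) = {0,1,2}
'b' @ 1: {3,4}
'c' @ 2: {1,2,5}  ✓accept
'b' @ 3: {3,4}
'c' @ 4: {1,2,5}  ✓accept
'b' @ 5: {3,4}
'a' @ 6: {}  — dead — no transitions
end set {} — state 1 not in

Answer: REJECT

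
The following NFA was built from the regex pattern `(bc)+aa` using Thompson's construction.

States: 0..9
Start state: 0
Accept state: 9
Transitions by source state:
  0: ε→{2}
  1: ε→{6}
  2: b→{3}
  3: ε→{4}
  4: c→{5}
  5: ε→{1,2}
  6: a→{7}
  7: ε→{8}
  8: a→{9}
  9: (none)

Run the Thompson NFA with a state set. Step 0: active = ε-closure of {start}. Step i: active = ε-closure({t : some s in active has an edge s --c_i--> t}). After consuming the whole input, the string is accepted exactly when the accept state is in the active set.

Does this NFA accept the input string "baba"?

start: ε-closure({0}) = {0,2}
'b' @ 1: {3,4}
'a' @ 2: {}  — no active states
rest 'ba' ignored (set empty)
end set {} — state 9 not in

Answer: REJECT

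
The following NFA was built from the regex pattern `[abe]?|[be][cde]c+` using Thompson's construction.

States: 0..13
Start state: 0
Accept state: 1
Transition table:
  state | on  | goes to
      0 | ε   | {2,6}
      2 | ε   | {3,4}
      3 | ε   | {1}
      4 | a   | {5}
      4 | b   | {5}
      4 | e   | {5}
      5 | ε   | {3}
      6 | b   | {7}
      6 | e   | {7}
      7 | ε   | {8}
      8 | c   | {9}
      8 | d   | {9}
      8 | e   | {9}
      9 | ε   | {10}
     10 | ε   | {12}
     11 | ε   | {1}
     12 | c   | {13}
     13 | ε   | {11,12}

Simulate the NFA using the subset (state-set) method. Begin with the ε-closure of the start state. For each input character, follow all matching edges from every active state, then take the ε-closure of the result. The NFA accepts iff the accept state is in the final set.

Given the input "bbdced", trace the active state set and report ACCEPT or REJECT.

Answer: REJECT

Steps:
initial (ε-close {0}): {0,1,2,3,4,6}
'b' @ 1: {1,3,5,7,8}  (accept∈set)
'b' @ 2: {}  — state set empty
rest 'dced' ignored (set empty)
after full input: {}  (accept=1 not in)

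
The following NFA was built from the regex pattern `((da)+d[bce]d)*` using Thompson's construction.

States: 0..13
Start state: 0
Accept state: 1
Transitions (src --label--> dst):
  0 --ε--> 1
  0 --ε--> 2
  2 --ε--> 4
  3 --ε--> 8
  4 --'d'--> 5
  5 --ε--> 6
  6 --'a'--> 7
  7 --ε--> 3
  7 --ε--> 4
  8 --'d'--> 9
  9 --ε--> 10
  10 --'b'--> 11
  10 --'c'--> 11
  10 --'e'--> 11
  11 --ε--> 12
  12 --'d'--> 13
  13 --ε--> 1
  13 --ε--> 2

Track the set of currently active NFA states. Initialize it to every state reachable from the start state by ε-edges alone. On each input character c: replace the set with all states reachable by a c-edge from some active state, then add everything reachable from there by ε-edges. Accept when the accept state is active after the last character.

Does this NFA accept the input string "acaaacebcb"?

Answer: REJECT

Steps:
S₀ = ε-closure({0}) = {0,1,2,4}
'a' @ 1: {}  — dead — no transitions
rest 'caaacebcb' ignored (set empty)
after full input: {}  (accept=1 not in)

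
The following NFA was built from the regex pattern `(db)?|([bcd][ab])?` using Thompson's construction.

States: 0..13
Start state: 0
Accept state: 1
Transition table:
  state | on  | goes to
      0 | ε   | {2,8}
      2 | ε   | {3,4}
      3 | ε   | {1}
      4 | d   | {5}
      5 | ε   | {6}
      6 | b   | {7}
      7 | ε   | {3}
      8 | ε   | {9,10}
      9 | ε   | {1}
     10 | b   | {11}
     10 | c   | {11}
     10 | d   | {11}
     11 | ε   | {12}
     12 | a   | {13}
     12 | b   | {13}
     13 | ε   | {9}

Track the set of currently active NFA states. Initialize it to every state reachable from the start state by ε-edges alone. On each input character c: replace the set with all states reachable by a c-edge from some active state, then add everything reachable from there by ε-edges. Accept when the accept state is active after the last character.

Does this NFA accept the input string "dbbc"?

initial (ε-close {0}): {0,1,2,3,4,8,9,10}
'd' @ 1: {5,6,11,12}
'b' @ 2: {1,3,7,9,13}  ✓accept
'b' @ 3: {}  — no active states
rest 'c' ignored (set empty)
end set {} — state 1 not in

Answer: REJECT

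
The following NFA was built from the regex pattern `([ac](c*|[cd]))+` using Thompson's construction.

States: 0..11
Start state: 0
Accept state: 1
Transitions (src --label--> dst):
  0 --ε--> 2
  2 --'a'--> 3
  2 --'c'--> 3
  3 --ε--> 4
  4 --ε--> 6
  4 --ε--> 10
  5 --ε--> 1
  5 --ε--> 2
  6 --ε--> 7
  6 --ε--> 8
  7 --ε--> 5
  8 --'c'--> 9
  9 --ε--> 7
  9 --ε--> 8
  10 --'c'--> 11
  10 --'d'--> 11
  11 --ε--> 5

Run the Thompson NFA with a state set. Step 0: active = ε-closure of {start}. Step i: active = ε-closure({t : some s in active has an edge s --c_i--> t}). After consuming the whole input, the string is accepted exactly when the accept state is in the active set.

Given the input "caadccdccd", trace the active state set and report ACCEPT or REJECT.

S₀ = ε-closure({0}) = {0,2}
'c' @ 1: {1,2,3,4,5,6,7,8,10}  [accepting]
'a' @ 2: {1,2,3,4,5,6,7,8,10}  [accepting]
'a' @ 3: {1,2,3,4,5,6,7,8,10}  [accepting]
'd' @ 4: {1,2,5,11}  [accepting]
'c' @ 5: {1,2,3,4,5,6,7,8,10}  [accepting]
'c' @ 6: {1,2,3,4,5,6,7,8,9,10,11}  [accepting]
'd' @ 7: {1,2,5,11}  [accepting]
'c' @ 8: {1,2,3,4,5,6,7,8,10}  [accepting]
'c' @ 9: {1,2,3,4,5,6,7,8,9,10,11}  [accepting]
'd' @ 10: {1,2,5,11}  [accepting]
after full input: {1,2,5,11}  (accept=1 in)

Answer: ACCEPT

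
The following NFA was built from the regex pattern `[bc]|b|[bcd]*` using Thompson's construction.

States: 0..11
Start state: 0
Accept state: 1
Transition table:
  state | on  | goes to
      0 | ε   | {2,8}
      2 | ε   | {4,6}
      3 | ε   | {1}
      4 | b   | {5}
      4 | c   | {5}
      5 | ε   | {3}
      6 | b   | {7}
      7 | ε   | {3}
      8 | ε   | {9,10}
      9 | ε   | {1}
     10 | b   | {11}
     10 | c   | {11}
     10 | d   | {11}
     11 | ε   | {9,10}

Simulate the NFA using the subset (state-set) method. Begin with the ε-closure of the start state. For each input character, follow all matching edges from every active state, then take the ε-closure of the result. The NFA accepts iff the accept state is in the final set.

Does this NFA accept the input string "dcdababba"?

start: ε-closure({0}) = {0,1,2,4,6,8,9,10}
'd' @ 1: {1,9,10,11}  [accepting]
'c' @ 2: {1,9,10,11}  [accepting]
'd' @ 3: {1,9,10,11}  [accepting]
'a' @ 4: {}  — dead — no transitions
rest 'babba' ignored (set empty)
final: {}; accept 1 not in set

Answer: REJECT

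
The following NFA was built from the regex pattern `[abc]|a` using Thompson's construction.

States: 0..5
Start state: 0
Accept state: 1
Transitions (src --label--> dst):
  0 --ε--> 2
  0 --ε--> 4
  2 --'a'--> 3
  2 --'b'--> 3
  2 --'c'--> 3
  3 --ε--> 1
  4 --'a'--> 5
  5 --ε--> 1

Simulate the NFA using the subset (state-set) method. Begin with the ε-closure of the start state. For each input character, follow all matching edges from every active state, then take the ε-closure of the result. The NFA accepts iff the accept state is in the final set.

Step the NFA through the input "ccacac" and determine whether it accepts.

Answer: REJECT

Derivation:
start: ε-closure({0}) = {0,2,4}
'c' @ 1: {1,3}  ✓accept
'c' @ 2: {}  — state set empty
rest 'acac' ignored (set empty)
after full input: {}  (accept=1 not in)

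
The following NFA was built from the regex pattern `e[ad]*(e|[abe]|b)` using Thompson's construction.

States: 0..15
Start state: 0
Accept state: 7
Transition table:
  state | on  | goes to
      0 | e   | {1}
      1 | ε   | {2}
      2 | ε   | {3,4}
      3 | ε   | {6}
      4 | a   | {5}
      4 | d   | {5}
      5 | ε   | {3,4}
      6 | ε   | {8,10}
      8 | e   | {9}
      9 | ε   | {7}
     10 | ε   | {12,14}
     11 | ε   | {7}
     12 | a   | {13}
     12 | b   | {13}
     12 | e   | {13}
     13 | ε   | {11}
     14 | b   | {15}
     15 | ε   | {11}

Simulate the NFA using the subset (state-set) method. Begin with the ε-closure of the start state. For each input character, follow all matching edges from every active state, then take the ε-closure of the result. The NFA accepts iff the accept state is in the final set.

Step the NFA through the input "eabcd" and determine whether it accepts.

Answer: REJECT

Trace:
initial (ε-close {0}): {0}
'e' @ 1: {1,2,3,4,6,8,10,12,14}
'a' @ 2: {3,4,5,6,7,8,10,11,12,13,14}  ✓accept
'b' @ 3: {7,11,13,15}  ✓accept
'c' @ 4: {}  — no active states
rest 'd' ignored (set empty)
final: {}; accept 7 not in set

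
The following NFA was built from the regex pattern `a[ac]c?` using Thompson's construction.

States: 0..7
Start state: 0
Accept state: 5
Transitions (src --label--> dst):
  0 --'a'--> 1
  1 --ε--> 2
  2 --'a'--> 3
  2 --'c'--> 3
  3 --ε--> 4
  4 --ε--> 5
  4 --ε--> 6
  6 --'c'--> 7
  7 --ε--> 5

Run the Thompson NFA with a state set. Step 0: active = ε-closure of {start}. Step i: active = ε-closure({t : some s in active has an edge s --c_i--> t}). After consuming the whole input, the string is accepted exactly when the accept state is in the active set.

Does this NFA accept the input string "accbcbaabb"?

Answer: REJECT

Steps:
start: ε-closure({0}) = {0}
'a' @ 1: {1,2}
'c' @ 2: {3,4,5,6}  ✓accept
'c' @ 3: {5,7}  ✓accept
'b' @ 4: {}  — state set empty
rest 'cbaabb' ignored (set empty)
end set {} — state 5 not in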